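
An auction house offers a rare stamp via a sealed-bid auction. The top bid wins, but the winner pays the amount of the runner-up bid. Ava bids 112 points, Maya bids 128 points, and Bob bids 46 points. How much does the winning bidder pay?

The winner pays 112 points.

Ranking the bids: Maya 128 points, then Ava 112 points, then Bob 46 points.
Maya has the highest bid, so Maya wins.
The second-highest bid is 112 points, so that is what Maya pays.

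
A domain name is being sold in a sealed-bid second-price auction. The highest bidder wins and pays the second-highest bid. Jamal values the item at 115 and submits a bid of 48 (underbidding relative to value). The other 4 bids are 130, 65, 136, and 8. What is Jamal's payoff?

Highest competing bid: 136.
Jamal's bid 48 is not the highest, so Jamal loses, pays nothing, and earns zero payoff.

0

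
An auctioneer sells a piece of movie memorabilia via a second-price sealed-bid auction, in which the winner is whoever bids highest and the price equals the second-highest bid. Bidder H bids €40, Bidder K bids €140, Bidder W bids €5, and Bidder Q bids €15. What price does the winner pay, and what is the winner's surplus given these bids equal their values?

Bids in descending order: Bidder K €140, then Bidder H €40, then Bidder Q €15, then Bidder W €5.
Bidder K is the highest bidder, so Bidder K wins.
Under the second-price rule, the price is the second-highest bid: €40.
Surplus = €140 − €40 = €100.

Price €40; surplus €100.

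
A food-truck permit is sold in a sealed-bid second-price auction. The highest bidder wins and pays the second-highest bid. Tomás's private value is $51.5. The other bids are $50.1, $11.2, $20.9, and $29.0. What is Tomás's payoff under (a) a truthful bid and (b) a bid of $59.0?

Truthful: $1.4; alternative: $1.4.

The highest competing bid is $50.1.
Bidding truthfully at $51.5: Tomás has the top bid, wins, and pays the second-highest bid $50.1. Payoff = $51.5 − $50.1 = $1.4.
Bidding $59.0: Tomás has the top bid, wins, and pays the second-highest bid $50.1. Payoff = $51.5 − $50.1 = $1.4.
The bid only affects whether you win, not the price — here both bids land on the same side of the top rival bid, so the deviation is payoff-neutral.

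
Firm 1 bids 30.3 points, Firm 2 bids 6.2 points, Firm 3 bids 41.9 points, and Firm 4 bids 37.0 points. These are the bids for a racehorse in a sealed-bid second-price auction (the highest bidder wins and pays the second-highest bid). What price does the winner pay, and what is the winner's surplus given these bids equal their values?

Price 37.0 points; surplus 4.9 points.

Sorted high to low: Firm 3 41.9 points > Firm 4 37.0 points > Firm 1 30.3 points > Firm 2 6.2 points.
Firm 3 is the highest bidder, so Firm 3 wins.
Under the second-price rule, the price is the second-highest bid: 37.0 points.
Surplus = 41.9 points − 37.0 points = 4.9 points.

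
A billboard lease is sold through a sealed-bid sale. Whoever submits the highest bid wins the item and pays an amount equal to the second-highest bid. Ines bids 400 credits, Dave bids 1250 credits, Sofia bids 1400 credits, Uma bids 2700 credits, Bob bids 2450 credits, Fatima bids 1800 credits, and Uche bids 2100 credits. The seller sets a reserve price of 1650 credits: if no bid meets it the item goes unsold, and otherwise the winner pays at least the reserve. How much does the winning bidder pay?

Bids in descending order: Uma 2700 credits; Bob 2450 credits; Uche 2100 credits; Fatima 1800 credits; Sofia 1400 credits; Dave 1250 credits; Ines 400 credits.
Uma has the highest bid, so Uma wins.
The second-highest bid is 2450 credits, which exceeds the reserve, so that sets the price.

The winner pays 2450 credits.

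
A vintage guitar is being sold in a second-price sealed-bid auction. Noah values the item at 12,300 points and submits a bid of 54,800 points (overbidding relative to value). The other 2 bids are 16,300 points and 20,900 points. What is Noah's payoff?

Highest competing bid: 20,900 points.
Noah's bid 54,800 points is the highest overall, so Noah wins and pays the second-highest bid, 20,900 points.
Payoff = value − price = 12,300 points − 20,900 points = -8,600 points.

-8,600 points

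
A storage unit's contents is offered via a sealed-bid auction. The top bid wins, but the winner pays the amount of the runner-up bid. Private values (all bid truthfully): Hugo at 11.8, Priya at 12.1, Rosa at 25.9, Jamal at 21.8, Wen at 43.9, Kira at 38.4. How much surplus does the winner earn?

Ordered from highest: Wen 43.9 > Kira 38.4 > Rosa 25.9 > Jamal 21.8 > Priya 12.1 > Hugo 11.8.
Wen wins with the top bid and pays the second-highest, 38.4.
Surplus = 43.9 − 38.4 = 5.5.

Surplus = 5.5.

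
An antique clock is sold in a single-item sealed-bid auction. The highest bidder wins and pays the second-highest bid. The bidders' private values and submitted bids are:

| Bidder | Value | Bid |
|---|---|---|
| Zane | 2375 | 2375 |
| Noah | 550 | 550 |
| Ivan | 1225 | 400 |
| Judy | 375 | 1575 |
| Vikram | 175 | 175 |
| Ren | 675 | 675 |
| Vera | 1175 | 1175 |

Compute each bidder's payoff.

Bids in descending order: Zane 2375, then Judy 1575, then Vera 1175, then Ren 675, then Noah 550, then Ivan 400, then Vikram 175.
Zane has the top bid and wins; the price is the second-highest bid, 1575.
Zane's payoff = 2375 − 1575 = 800. All other bidders lose, so their payoff is 0.

Payoffs: Zane 800, Noah 0, Ivan 0, Judy 0, Vikram 0, Ren 0, Vera 0.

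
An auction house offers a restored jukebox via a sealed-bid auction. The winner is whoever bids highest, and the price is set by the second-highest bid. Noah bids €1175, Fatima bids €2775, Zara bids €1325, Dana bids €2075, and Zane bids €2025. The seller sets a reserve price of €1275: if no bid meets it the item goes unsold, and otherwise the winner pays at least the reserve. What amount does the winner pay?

Bids in descending order: Fatima €2775; Dana €2075; Zane €2025; Zara €1325; Noah €1175.
Fatima has the highest bid, so Fatima wins.
The second-highest bid is €2075, which exceeds the reserve, so that sets the price.

Price paid: €2075.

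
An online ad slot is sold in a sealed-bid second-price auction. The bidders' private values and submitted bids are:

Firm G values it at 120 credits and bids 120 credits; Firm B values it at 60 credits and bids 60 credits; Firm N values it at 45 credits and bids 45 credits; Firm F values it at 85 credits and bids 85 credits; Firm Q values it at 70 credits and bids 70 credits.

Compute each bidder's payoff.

Bids in descending order: Firm G 120 credits; Firm F 85 credits; Firm Q 70 credits; Firm B 60 credits; Firm N 45 credits.
Firm G has the top bid and wins; the price is the second-highest bid, 85 credits.
Firm G's payoff = 120 credits − 85 credits = 35 credits. All other bidders lose, so their payoff is 0.

Payoffs: Firm G 35 credits, Firm B 0 credits, Firm N 0 credits, Firm F 0 credits, Firm Q 0 credits.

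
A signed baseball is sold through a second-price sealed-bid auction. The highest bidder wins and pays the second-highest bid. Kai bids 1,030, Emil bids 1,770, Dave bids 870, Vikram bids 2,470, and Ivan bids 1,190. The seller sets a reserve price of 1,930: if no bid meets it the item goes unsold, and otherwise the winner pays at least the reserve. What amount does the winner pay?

Sorted high to low: Vikram 2,470 > Emil 1,770 > Ivan 1,190 > Kai 1,030 > Dave 870.
Vikram has the highest bid, so Vikram wins.
The second-highest bid is 1,770, but the reserve 1,930 is higher, so the price is the reserve.

Price paid: 1,930.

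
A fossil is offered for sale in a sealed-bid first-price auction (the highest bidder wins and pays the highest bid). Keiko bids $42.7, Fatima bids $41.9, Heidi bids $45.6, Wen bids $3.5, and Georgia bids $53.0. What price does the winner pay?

Ordered from highest: Georgia $53.0, then Heidi $45.6, then Keiko $42.7, then Fatima $41.9, then Wen $3.5.
Georgia is the highest bidder, so Georgia wins.
Under the first-price rule, the price is the highest bid: $53.0.

The winner pays $53.0.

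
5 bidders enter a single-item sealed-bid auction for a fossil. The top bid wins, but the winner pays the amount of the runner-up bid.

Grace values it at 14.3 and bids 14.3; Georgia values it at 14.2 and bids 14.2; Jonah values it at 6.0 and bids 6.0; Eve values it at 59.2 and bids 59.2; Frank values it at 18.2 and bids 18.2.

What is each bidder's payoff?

Payoffs: Grace 0.0, Georgia 0.0, Jonah 0.0, Eve 41.0, Frank 0.0.

Ordered from highest: Eve 59.2; Frank 18.2; Grace 14.3; Georgia 14.2; Jonah 6.0.
Eve has the top bid and wins; the price is the second-highest bid, 18.2.
Eve's payoff = 59.2 − 18.2 = 41.0. All other bidders lose, so their payoff is 0.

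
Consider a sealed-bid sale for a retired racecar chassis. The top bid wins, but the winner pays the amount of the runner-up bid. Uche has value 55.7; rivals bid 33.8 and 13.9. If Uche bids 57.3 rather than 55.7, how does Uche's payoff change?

0.0

The highest competing bid is 33.8.
Bidding truthfully at 55.7: Uche has the top bid, wins, and pays the second-highest bid 33.8. Payoff = 55.7 − 33.8 = 21.9.
Bidding 57.3: Uche has the top bid, wins, and pays the second-highest bid 33.8. Payoff = 55.7 − 33.8 = 21.9.
Change = 21.9 − 21.9 = 0.0.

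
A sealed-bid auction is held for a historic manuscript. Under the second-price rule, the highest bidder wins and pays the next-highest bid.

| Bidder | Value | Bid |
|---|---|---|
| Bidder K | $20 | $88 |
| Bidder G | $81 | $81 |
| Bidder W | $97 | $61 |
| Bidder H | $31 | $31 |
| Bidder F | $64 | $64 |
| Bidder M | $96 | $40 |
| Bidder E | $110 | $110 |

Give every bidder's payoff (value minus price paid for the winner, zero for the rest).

Payoffs: Bidder K $0, Bidder G $0, Bidder W $0, Bidder H $0, Bidder F $0, Bidder M $0, Bidder E $22.

Ordered from highest: Bidder E $110, then Bidder K $88, then Bidder G $81, then Bidder F $64, then Bidder W $61, then Bidder M $40, then Bidder H $31.
Bidder E has the top bid and wins; the price is the second-highest bid, $88.
Bidder E's payoff = $110 − $88 = $22. All other bidders lose, so their payoff is 0.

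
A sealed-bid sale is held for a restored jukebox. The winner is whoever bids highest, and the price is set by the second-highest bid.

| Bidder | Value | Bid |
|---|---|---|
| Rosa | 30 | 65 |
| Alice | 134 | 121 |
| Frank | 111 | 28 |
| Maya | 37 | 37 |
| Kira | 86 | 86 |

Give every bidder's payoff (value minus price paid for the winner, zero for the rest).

Bids in descending order: Alice 121 > Kira 86 > Rosa 65 > Maya 37 > Frank 28.
Alice has the top bid and wins; the price is the second-highest bid, 86.
Alice's payoff = 134 − 86 = 48. All other bidders lose, so their payoff is 0.

Payoffs: Rosa 0, Alice 48, Frank 0, Maya 0, Kira 0.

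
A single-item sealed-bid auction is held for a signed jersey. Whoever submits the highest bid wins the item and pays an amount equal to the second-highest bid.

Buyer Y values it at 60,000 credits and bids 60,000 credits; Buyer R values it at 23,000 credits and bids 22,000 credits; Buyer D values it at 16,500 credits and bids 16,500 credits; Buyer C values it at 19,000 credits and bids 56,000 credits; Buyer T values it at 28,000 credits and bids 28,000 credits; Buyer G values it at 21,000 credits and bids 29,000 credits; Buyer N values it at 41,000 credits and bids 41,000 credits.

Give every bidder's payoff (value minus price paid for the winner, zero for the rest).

Ranking the bids: Buyer Y 60,000 credits > Buyer C 56,000 credits > Buyer N 41,000 credits > Buyer G 29,000 credits > Buyer T 28,000 credits > Buyer R 22,000 credits > Buyer D 16,500 credits.
Buyer Y has the top bid and wins; the price is the second-highest bid, 56,000 credits.
Buyer Y's payoff = 60,000 credits − 56,000 credits = 4,000 credits. All other bidders lose, so their payoff is 0.

Payoffs: Buyer Y 4,000 credits, Buyer R 0 credits, Buyer D 0 credits, Buyer C 0 credits, Buyer T 0 credits, Buyer G 0 credits, Buyer N 0 credits.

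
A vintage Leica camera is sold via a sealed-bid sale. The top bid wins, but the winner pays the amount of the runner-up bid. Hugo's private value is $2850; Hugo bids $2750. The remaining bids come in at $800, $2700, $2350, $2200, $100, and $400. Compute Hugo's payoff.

Highest competing bid: $2700.
Hugo's bid $2750 is the highest overall, so Hugo wins and pays the second-highest bid, $2700.
Payoff = value − price = $2850 − $2700 = $150.

Hugo's payoff: $150.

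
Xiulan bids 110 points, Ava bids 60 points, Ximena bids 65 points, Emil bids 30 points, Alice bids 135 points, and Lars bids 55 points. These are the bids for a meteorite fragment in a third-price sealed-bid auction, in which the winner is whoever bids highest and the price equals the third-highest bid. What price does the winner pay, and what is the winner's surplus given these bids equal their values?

Bids in descending order: Alice 135 points; Xiulan 110 points; Ximena 65 points; Ava 60 points; Lars 55 points; Emil 30 points.
Alice is the highest bidder, so Alice wins.
Under the third-price rule, the price is the third-highest bid: 65 points.
Surplus = 135 points − 65 points = 70 points.

The winner pays 65 points for a surplus of 70 points.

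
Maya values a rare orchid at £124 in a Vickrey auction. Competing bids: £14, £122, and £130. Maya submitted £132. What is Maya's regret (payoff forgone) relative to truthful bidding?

Payoff forgone: £6.

The highest competing bid is £130.
Bidding truthfully at £124: the top bid is £130 (a rival), so Maya loses. Payoff = £0.
Bidding £132: Maya has the top bid, wins, and pays the second-highest bid £130. Payoff = £124 − £130 = -£6.
Regret = truthful payoff − actual payoff = £0 − -£6 = £6.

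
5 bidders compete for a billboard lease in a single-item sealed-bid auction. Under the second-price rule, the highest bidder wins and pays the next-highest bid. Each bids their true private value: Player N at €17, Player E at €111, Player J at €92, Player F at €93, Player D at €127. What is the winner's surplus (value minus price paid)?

Surplus = €16.

Ordered from highest: Player D €127, then Player E €111, then Player F €93, then Player J €92, then Player N €17.
Player D wins with the top bid and pays the second-highest, €111.
Surplus = €127 − €111 = €16.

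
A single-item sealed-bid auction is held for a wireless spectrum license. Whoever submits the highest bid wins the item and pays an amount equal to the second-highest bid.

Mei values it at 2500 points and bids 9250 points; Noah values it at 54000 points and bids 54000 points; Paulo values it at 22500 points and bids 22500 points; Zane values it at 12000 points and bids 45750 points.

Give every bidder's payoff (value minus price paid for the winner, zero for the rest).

Bids in descending order: Noah 54000 points > Zane 45750 points > Paulo 22500 points > Mei 9250 points.
Noah has the top bid and wins; the price is the second-highest bid, 45750 points.
Noah's payoff = 54000 points − 45750 points = 8250 points. All other bidders lose, so their payoff is 0.

Payoffs: Mei 0 points, Noah 8250 points, Paulo 0 points, Zane 0 points.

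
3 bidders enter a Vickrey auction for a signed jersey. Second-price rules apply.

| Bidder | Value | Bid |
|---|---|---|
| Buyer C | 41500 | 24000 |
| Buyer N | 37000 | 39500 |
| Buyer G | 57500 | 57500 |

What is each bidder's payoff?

Payoffs: Buyer C 0, Buyer N 0, Buyer G 18000.

Ranking the bids: Buyer G 57500 > Buyer N 39500 > Buyer C 24000.
Buyer G has the top bid and wins; the price is the second-highest bid, 39500.
Buyer G's payoff = 57500 − 39500 = 18000. All other bidders lose, so their payoff is 0.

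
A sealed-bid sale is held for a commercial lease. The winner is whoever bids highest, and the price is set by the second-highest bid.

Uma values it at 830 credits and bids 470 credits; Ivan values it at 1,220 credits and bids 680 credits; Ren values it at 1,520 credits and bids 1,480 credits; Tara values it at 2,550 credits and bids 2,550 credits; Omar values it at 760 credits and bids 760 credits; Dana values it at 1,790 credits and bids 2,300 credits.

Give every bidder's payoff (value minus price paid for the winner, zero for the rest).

Uma 0 credits, Ivan 0 credits, Ren 0 credits, Tara 250 credits, Omar 0 credits, Dana 0 credits.

Bids in descending order: Tara 2,550 credits > Dana 2,300 credits > Ren 1,480 credits > Omar 760 credits > Ivan 680 credits > Uma 470 credits.
Tara has the top bid and wins; the price is the second-highest bid, 2,300 credits.
Tara's payoff = 2,550 credits − 2,300 credits = 250 credits. All other bidders lose, so their payoff is 0.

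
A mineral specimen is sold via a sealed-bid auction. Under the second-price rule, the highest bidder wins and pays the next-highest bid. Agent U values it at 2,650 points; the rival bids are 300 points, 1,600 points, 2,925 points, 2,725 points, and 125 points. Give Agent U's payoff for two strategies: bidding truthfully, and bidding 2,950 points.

The highest competing bid is 2,925 points.
Bidding truthfully at 2,650 points: the top bid is 2,925 points (a rival), so Agent U loses. Payoff = 0 points.
Bidding 2,950 points: Agent U has the top bid, wins, and pays the second-highest bid 2,925 points. Payoff = 2,650 points − 2,925 points = -275 points.
Deviating from a truthful bid can only lose payoff in a second-price auction — never gain.

(a) 0 points  (b) -275 points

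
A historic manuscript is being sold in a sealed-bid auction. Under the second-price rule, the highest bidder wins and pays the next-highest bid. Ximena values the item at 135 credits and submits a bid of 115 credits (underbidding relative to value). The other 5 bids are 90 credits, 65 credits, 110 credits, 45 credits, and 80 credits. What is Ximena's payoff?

Ximena's payoff: 25 credits.

Highest competing bid: 110 credits.
Ximena's bid 115 credits is the highest overall, so Ximena wins and pays the second-highest bid, 110 credits.
Payoff = value − price = 135 credits − 110 credits = 25 credits.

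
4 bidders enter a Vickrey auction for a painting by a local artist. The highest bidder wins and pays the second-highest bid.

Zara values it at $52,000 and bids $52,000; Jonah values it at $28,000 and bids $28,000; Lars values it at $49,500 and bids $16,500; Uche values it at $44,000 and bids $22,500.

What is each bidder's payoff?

Sorted high to low: Zara $52,000; Jonah $28,000; Uche $22,500; Lars $16,500.
Zara has the top bid and wins; the price is the second-highest bid, $28,000.
Zara's payoff = $52,000 − $28,000 = $24,000. All other bidders lose, so their payoff is 0.

Zara $24,000, Jonah $0, Lars $0, Uche $0.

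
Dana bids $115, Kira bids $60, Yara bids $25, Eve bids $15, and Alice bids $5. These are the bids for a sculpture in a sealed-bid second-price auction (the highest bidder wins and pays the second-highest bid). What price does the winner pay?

Price paid: $60.

Bids in descending order: Dana $115 > Kira $60 > Yara $25 > Eve $15 > Alice $5.
Dana is the highest bidder, so Dana wins.
Under the second-price rule, the price is the second-highest bid: $60.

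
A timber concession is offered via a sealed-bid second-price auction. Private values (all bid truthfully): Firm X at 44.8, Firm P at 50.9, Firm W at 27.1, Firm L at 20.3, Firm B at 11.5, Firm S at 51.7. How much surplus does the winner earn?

Ranking the bids: Firm S 51.7 > Firm P 50.9 > Firm X 44.8 > Firm W 27.1 > Firm L 20.3 > Firm B 11.5.
Firm S wins with the top bid and pays the second-highest, 50.9.
Surplus = 51.7 − 50.9 = 0.8.

Winner's surplus: 0.8.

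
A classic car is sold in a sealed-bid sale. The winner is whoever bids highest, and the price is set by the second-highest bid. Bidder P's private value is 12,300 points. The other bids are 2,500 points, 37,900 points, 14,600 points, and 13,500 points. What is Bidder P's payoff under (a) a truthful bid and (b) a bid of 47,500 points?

(a) 0 points  (b) -25,600 points

The highest competing bid is 37,900 points.
Bidding truthfully at 12,300 points: the top bid is 37,900 points (a rival), so Bidder P loses. Payoff = 0 points.
Bidding 47,500 points: Bidder P has the top bid, wins, and pays the second-highest bid 37,900 points. Payoff = 12,300 points − 37,900 points = -25,600 points.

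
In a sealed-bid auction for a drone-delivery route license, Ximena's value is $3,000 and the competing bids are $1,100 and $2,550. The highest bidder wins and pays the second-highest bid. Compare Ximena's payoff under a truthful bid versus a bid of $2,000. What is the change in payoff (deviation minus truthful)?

The highest competing bid is $2,550.
Bidding truthfully at $3,000: Ximena has the top bid, wins, and pays the second-highest bid $2,550. Payoff = $3,000 − $2,550 = $450.
Bidding $2,000: the top bid is $2,550 (a rival), so Ximena loses. Payoff = $0.
Change = $0 − $450 = -$450.

Change in payoff: -$450.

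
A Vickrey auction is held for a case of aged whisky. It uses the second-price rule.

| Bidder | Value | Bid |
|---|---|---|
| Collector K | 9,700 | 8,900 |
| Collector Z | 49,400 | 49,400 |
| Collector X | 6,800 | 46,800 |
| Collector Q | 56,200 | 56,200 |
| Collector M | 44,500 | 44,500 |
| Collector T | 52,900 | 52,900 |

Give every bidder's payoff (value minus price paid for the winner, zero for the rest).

Ranking the bids: Collector Q 56,200 > Collector T 52,900 > Collector Z 49,400 > Collector X 46,800 > Collector M 44,500 > Collector K 8,900.
Collector Q has the top bid and wins; the price is the second-highest bid, 52,900.
Collector Q's payoff = 56,200 − 52,900 = 3,300. All other bidders lose, so their payoff is 0.

Payoffs: Collector K 0, Collector Z 0, Collector X 0, Collector Q 3,300, Collector M 0, Collector T 0.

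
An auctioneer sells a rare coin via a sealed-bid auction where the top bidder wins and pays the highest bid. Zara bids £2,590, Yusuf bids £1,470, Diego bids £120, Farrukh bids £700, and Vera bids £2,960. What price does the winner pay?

Ranking the bids: Vera £2,960 > Zara £2,590 > Yusuf £1,470 > Farrukh £700 > Diego £120.
Vera is the highest bidder, so Vera wins.
Under the first-price rule, the price is the highest bid: £2,960.

£2,960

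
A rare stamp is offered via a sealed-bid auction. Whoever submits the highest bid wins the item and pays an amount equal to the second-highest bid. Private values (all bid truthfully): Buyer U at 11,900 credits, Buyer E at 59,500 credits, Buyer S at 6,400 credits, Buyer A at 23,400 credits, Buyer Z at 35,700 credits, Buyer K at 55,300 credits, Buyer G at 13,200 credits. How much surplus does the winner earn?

Ranking the bids: Buyer E 59,500 credits > Buyer K 55,300 credits > Buyer Z 35,700 credits > Buyer A 23,400 credits > Buyer G 13,200 credits > Buyer U 11,900 credits > Buyer S 6,400 credits.
Buyer E wins with the top bid and pays the second-highest, 55,300 credits.
Surplus = 59,500 credits − 55,300 credits = 4,200 credits.

Winner's surplus: 4,200 credits.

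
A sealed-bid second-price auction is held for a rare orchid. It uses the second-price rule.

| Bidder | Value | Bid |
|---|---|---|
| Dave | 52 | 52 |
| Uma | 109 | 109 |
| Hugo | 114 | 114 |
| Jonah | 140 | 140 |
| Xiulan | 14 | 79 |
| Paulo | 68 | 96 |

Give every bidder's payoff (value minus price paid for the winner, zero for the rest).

Bids in descending order: Jonah 140; Hugo 114; Uma 109; Paulo 96; Xiulan 79; Dave 52.
Jonah has the top bid and wins; the price is the second-highest bid, 114.
Jonah's payoff = 140 − 114 = 26. All other bidders lose, so their payoff is 0.

Payoffs: Dave 0, Uma 0, Hugo 0, Jonah 26, Xiulan 0, Paulo 0.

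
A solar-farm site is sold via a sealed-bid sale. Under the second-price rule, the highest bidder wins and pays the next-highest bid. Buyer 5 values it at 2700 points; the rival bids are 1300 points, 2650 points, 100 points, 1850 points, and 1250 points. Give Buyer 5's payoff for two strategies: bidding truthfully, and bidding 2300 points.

The highest competing bid is 2650 points.
Bidding truthfully at 2700 points: Buyer 5 has the top bid, wins, and pays the second-highest bid 2650 points. Payoff = 2700 points − 2650 points = 50 points.
Bidding 2300 points: the top bid is 2650 points (a rival), so Buyer 5 loses. Payoff = 0 points.

(a) 50 points  (b) 0 points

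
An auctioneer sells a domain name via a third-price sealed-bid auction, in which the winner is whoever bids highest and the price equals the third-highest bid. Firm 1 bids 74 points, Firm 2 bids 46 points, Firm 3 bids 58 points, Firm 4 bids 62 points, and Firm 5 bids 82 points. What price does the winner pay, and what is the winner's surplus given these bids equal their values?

Price 62 points; surplus 20 points.

Bids in descending order: Firm 5 82 points, then Firm 1 74 points, then Firm 4 62 points, then Firm 3 58 points, then Firm 2 46 points.
Firm 5 is the highest bidder, so Firm 5 wins.
Under the third-price rule, the price is the third-highest bid: 62 points.
Surplus = 82 points − 62 points = 20 points.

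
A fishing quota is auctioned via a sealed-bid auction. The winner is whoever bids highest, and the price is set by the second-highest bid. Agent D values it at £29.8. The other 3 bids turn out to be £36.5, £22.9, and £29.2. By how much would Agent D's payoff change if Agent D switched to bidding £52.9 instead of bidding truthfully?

The highest competing bid is £36.5.
Bidding truthfully at £29.8: the top bid is £36.5 (a rival), so Agent D loses. Payoff = £0.0.
Bidding £52.9: Agent D has the top bid, wins, and pays the second-highest bid £36.5. Payoff = £29.8 − £36.5 = -£6.7.
Change = -£6.7 − £0.0 = -£6.7.
This is the dominant-strategy logic: truthful bidding weakly beats any alternative.

Payoff change: -£6.7.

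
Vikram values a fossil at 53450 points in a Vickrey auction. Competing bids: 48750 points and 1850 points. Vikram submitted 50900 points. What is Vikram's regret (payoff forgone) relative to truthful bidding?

Payoff forgone: 0 points.

The highest competing bid is 48750 points.
Bidding truthfully at 53450 points: Vikram has the top bid, wins, and pays the second-highest bid 48750 points. Payoff = 53450 points − 48750 points = 4700 points.
Bidding 50900 points: Vikram has the top bid, wins, and pays the second-highest bid 48750 points. Payoff = 53450 points − 48750 points = 4700 points.
Regret = truthful payoff − actual payoff = 4700 points − 4700 points = 0 points.
The bid only affects whether you win, not the price — here both bids land on the same side of the top rival bid, so the deviation is payoff-neutral.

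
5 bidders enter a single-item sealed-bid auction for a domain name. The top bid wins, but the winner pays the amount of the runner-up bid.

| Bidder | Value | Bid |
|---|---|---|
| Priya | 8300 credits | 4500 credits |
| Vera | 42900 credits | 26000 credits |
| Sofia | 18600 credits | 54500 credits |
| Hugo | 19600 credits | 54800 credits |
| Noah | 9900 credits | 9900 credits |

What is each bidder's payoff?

Priya 0 credits, Vera 0 credits, Sofia 0 credits, Hugo -34900 credits, Noah 0 credits.

Ordered from highest: Hugo 54800 credits > Sofia 54500 credits > Vera 26000 credits > Noah 9900 credits > Priya 4500 credits.
Hugo has the top bid and wins; the price is the second-highest bid, 54500 credits.
Hugo's payoff = 19600 credits − 54500 credits = -34900 credits. All other bidders lose, so their payoff is 0.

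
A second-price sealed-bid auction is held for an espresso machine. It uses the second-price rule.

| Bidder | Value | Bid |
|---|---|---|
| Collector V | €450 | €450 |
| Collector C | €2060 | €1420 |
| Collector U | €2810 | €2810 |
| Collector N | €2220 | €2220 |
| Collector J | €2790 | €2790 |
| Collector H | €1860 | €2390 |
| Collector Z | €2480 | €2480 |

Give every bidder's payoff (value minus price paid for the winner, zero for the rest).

Collector V €0, Collector C €0, Collector U €20, Collector N €0, Collector J €0, Collector H €0, Collector Z €0.

Ranking the bids: Collector U €2810; Collector J €2790; Collector Z €2480; Collector H €2390; Collector N €2220; Collector C €1420; Collector V €450.
Collector U has the top bid and wins; the price is the second-highest bid, €2790.
Collector U's payoff = €2810 − €2790 = €20. All other bidders lose, so their payoff is 0.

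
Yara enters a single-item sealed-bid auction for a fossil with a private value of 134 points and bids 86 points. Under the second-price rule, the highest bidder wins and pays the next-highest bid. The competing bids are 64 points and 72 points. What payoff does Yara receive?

62 points

Highest competing bid: 72 points.
Yara's bid 86 points is the highest overall, so Yara wins and pays the second-highest bid, 72 points.
Payoff = value − price = 134 points − 72 points = 62 points.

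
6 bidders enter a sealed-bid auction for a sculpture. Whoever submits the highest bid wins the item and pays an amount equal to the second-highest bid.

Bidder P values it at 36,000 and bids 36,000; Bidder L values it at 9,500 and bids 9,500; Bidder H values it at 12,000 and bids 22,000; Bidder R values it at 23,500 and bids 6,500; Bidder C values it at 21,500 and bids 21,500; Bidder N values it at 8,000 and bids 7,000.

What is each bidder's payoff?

Bidder P 14,000, Bidder L 0, Bidder H 0, Bidder R 0, Bidder C 0, Bidder N 0.

Bids in descending order: Bidder P 36,000, then Bidder H 22,000, then Bidder C 21,500, then Bidder L 9,500, then Bidder N 7,000, then Bidder R 6,500.
Bidder P has the top bid and wins; the price is the second-highest bid, 22,000.
Bidder P's payoff = 36,000 − 22,000 = 14,000. All other bidders lose, so their payoff is 0.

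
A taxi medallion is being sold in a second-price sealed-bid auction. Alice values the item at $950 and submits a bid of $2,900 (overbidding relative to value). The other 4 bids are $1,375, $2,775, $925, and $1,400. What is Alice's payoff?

Alice's payoff: -$1,825.

Highest competing bid: $2,775.
Alice's bid $2,900 is the highest overall, so Alice wins and pays the second-highest bid, $2,775.
Payoff = value − price = $950 − $2,775 = -$1,825.
Overbidding won the item at a price above value — truthful bidding would have avoided this loss.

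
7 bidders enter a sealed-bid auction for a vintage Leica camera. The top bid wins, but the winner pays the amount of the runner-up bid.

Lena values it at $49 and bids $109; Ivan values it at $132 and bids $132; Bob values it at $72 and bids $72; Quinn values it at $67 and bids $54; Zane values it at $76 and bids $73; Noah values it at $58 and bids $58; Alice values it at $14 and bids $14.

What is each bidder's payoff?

Lena $0, Ivan $23, Bob $0, Quinn $0, Zane $0, Noah $0, Alice $0.

Bids in descending order: Ivan $132; Lena $109; Zane $73; Bob $72; Noah $58; Quinn $54; Alice $14.
Ivan has the top bid and wins; the price is the second-highest bid, $109.
Ivan's payoff = $132 − $109 = $23. All other bidders lose, so their payoff is 0.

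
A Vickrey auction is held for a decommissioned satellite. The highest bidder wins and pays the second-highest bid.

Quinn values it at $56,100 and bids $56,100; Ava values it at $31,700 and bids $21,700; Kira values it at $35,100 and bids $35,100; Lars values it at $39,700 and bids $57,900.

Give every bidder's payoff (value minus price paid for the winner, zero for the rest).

Quinn $0, Ava $0, Kira $0, Lars -$16,400.

Ordered from highest: Lars $57,900 > Quinn $56,100 > Kira $35,100 > Ava $21,700.
Lars has the top bid and wins; the price is the second-highest bid, $56,100.
Lars's payoff = $39,700 − $56,100 = -$16,400. All other bidders lose, so their payoff is 0.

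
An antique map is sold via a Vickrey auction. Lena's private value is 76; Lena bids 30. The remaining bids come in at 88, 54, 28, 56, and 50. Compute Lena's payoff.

Payoff = 0.

Highest competing bid: 88.
Lena's bid 30 is not the highest, so Lena loses, pays nothing, and earns zero payoff.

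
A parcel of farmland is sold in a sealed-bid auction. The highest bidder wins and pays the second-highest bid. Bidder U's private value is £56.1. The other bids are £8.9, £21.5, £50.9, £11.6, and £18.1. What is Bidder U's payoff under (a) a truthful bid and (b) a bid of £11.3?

The highest competing bid is £50.9.
Bidding truthfully at £56.1: Bidder U has the top bid, wins, and pays the second-highest bid £50.9. Payoff = £56.1 − £50.9 = £5.2.
Bidding £11.3: the top bid is £50.9 (a rival), so Bidder U loses. Payoff = £0.0.

(a) £5.2  (b) £0.0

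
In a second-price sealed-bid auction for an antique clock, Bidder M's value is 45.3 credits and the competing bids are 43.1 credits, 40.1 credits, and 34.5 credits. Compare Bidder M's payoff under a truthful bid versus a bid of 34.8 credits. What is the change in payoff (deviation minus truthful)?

The highest competing bid is 43.1 credits.
Bidding truthfully at 45.3 credits: Bidder M has the top bid, wins, and pays the second-highest bid 43.1 credits. Payoff = 45.3 credits − 43.1 credits = 2.2 credits.
Bidding 34.8 credits: the top bid is 43.1 credits (a rival), so Bidder M loses. Payoff = 0.0 credits.
Change = 0.0 credits − 2.2 credits = -2.2 credits.
Deviating from a truthful bid can only lose payoff in a second-price auction — never gain.

Payoff change: -2.2 credits.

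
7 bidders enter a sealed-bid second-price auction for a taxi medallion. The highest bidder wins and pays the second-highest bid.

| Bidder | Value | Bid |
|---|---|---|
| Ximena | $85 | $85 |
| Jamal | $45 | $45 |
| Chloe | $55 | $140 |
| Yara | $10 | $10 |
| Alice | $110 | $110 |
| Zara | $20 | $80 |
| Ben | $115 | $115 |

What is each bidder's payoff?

Payoffs: Ximena $0, Jamal $0, Chloe -$60, Yara $0, Alice $0, Zara $0, Ben $0.

Ordered from highest: Chloe $140, then Ben $115, then Alice $110, then Ximena $85, then Zara $80, then Jamal $45, then Yara $10.
Chloe has the top bid and wins; the price is the second-highest bid, $115.
Chloe's payoff = $55 − $115 = -$60. All other bidders lose, so their payoff is 0.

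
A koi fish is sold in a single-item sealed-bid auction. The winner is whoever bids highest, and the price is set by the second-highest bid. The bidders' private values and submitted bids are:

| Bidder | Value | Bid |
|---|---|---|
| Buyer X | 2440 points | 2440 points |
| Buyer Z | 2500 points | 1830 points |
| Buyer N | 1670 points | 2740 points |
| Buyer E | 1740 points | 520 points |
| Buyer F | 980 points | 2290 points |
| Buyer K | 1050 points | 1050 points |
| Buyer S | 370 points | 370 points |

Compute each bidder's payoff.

Payoffs: Buyer X 0 points, Buyer Z 0 points, Buyer N -770 points, Buyer E 0 points, Buyer F 0 points, Buyer K 0 points, Buyer S 0 points.

Bids in descending order: Buyer N 2740 points > Buyer X 2440 points > Buyer F 2290 points > Buyer Z 1830 points > Buyer K 1050 points > Buyer E 520 points > Buyer S 370 points.
Buyer N has the top bid and wins; the price is the second-highest bid, 2440 points.
Buyer N's payoff = 1670 points − 2440 points = -770 points. All other bidders lose, so their payoff is 0.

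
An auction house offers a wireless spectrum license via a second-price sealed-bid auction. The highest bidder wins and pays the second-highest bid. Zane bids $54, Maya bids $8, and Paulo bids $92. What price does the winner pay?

Ordered from highest: Paulo $92, then Zane $54, then Maya $8.
Paulo has the highest bid, so Paulo wins.
The second-highest bid is $54, so that is what Paulo pays.

$54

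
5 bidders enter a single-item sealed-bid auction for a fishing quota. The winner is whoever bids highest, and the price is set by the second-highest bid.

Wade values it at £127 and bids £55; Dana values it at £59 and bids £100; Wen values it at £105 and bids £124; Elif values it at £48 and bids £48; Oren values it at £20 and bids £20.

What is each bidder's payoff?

Bids in descending order: Wen £124; Dana £100; Wade £55; Elif £48; Oren £20.
Wen has the top bid and wins; the price is the second-highest bid, £100.
Wen's payoff = £105 − £100 = £5. All other bidders lose, so their payoff is 0.

Payoffs: Wade £0, Dana £0, Wen £5, Elif £0, Oren £0.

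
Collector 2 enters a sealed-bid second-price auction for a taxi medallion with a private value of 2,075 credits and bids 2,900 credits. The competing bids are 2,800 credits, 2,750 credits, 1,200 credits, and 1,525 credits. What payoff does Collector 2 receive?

Highest competing bid: 2,800 credits.
Collector 2's bid 2,900 credits is the highest overall, so Collector 2 wins and pays the second-highest bid, 2,800 credits.
Payoff = value − price = 2,075 credits − 2,800 credits = -725 credits.

-725 credits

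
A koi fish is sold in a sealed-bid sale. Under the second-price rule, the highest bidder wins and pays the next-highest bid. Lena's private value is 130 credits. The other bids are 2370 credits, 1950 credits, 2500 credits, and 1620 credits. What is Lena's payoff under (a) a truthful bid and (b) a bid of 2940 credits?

(a) 0 credits  (b) -2370 credits

The highest competing bid is 2500 credits.
Bidding truthfully at 130 credits: the top bid is 2500 credits (a rival), so Lena loses. Payoff = 0 credits.
Bidding 2940 credits: Lena has the top bid, wins, and pays the second-highest bid 2500 credits. Payoff = 130 credits − 2500 credits = -2370 credits.
Deviating from a truthful bid can only lose payoff in a second-price auction — never gain.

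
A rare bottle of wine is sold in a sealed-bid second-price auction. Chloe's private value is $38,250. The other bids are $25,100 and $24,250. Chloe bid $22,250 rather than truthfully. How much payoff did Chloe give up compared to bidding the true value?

The highest competing bid is $25,100.
Bidding truthfully at $38,250: Chloe has the top bid, wins, and pays the second-highest bid $25,100. Payoff = $38,250 − $25,100 = $13,150.
Bidding $22,250: the top bid is $25,100 (a rival), so Chloe loses. Payoff = $0.
Regret = truthful payoff − actual payoff = $13,150 − $0 = $13,150.
Deviating from a truthful bid can only lose payoff in a second-price auction — never gain.

Payoff forgone: $13,150.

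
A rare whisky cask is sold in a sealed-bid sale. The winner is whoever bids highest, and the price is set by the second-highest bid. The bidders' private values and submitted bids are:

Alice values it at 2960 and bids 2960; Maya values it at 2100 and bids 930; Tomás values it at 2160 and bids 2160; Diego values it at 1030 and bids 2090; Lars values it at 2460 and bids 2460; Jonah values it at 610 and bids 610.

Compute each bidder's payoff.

Alice 500, Maya 0, Tomás 0, Diego 0, Lars 0, Jonah 0.

Ordered from highest: Alice 2960 > Lars 2460 > Tomás 2160 > Diego 2090 > Maya 930 > Jonah 610.
Alice has the top bid and wins; the price is the second-highest bid, 2460.
Alice's payoff = 2960 − 2460 = 500. All other bidders lose, so their payoff is 0.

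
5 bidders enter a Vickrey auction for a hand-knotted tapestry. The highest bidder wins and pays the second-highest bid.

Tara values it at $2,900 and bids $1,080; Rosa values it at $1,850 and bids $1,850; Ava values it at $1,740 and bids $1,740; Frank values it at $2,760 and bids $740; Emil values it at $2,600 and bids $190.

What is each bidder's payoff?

Bids in descending order: Rosa $1,850, then Ava $1,740, then Tara $1,080, then Frank $740, then Emil $190.
Rosa has the top bid and wins; the price is the second-highest bid, $1,740.
Rosa's payoff = $1,850 − $1,740 = $110. All other bidders lose, so their payoff is 0.

Payoffs: Tara $0, Rosa $110, Ava $0, Frank $0, Emil $0.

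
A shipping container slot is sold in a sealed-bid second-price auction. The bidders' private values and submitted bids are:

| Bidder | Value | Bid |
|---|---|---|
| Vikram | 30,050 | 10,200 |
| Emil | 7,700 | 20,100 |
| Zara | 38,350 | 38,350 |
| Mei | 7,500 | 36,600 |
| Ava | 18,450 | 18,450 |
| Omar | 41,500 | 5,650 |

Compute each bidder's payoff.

Ranking the bids: Zara 38,350 > Mei 36,600 > Emil 20,100 > Ava 18,450 > Vikram 10,200 > Omar 5,650.
Zara has the top bid and wins; the price is the second-highest bid, 36,600.
Zara's payoff = 38,350 − 36,600 = 1,750. All other bidders lose, so their payoff is 0.

Vikram 0, Emil 0, Zara 1,750, Mei 0, Ava 0, Omar 0.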